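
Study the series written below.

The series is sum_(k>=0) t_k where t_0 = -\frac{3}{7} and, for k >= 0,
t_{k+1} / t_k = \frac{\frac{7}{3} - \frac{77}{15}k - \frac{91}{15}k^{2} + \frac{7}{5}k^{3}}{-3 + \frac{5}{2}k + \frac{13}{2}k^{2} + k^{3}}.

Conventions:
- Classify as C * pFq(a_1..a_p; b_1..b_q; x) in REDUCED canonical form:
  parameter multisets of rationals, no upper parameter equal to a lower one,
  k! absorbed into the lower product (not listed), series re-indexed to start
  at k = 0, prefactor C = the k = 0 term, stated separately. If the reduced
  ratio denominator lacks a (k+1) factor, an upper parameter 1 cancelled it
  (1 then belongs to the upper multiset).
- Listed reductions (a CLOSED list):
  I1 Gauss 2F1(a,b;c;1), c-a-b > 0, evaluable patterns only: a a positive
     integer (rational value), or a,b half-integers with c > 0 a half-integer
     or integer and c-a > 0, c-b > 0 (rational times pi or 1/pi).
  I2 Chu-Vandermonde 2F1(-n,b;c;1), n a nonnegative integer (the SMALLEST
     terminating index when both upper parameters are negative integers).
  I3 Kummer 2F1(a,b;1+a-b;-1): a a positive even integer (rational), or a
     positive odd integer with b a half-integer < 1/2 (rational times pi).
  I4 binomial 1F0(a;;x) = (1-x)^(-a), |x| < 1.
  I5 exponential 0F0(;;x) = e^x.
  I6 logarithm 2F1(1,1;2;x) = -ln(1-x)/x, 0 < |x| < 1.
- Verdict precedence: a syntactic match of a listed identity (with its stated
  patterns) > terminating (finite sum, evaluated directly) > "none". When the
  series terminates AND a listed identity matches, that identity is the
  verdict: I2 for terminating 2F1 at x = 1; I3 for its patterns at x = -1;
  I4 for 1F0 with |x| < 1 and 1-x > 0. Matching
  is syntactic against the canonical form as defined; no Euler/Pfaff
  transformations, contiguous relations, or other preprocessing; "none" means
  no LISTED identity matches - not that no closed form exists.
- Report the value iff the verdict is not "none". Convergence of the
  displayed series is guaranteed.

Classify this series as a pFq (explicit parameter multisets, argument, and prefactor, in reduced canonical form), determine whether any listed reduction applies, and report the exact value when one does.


Classification (C = -\frac{3}{7}): 3F2 with upper {-5, -\frac{1}{3}, 1}, lower {-\frac{1}{2}, 6}, argument x = \frac{7}{5}. Verdict: terminating. With -5 upstairs the series is a 6-term polynomial sum; evaluated term by term. Hence: -\frac{14453606}{47840625}.

First insight: t_0 = -\frac{3}{7} here, and factor the ratio over Q (C = -3/7, x = 7/5): negated roots = parameters.
Term ratio: r(k) = \frac{7}{5} * (k-5) (k-\frac{1}{3}) (k+1) / [(k-\frac{1}{2}) (k+6) (k+1)] ; factor over Q: parameters, x = \frac{7}{5}, and C = -\frac{3}{7}.


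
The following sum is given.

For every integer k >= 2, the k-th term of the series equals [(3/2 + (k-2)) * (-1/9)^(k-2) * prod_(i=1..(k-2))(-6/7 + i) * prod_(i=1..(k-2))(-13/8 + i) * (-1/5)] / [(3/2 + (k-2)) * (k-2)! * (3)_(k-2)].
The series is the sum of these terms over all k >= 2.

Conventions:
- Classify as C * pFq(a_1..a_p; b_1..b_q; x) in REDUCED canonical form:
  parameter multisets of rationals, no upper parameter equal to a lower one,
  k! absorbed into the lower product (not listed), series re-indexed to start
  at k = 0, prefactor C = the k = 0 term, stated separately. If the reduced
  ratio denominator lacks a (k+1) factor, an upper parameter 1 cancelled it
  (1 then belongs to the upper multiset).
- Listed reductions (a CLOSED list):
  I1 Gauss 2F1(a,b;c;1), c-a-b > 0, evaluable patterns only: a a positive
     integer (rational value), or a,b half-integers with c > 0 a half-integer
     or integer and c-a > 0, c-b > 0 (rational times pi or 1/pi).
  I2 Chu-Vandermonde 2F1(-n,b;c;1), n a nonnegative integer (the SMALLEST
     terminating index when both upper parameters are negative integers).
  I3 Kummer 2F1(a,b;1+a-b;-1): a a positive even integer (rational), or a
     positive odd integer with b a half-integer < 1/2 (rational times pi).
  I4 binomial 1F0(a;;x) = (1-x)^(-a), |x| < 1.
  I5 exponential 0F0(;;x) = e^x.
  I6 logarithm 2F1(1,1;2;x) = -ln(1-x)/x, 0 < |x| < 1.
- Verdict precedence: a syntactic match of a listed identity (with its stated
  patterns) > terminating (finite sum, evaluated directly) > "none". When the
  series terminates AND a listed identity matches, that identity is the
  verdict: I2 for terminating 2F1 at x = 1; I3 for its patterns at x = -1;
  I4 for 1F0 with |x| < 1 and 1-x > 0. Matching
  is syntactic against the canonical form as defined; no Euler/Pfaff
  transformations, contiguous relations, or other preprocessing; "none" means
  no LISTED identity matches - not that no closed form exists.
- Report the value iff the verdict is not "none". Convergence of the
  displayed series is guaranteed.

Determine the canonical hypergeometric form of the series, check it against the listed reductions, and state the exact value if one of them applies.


First insight: x = (-1/9) and the running product (prefactor -1/5) telescopes to a rising factorial.
Consecutive-term ratio: r(k) = (-1/9) * (k-5/8) (k+1/7) / [(k+3) (k+1)] - rational in k, leading ratio (-1/9); with t_0 = -1/5, classification follows.

x = -1/9 here; the reduced form reads 2F1, upper {-5/8, 1/7}, lower {3}, C = -1/5. Verdict: none here - no I1-I6 shape fits x = -1/9 with lower {3}.


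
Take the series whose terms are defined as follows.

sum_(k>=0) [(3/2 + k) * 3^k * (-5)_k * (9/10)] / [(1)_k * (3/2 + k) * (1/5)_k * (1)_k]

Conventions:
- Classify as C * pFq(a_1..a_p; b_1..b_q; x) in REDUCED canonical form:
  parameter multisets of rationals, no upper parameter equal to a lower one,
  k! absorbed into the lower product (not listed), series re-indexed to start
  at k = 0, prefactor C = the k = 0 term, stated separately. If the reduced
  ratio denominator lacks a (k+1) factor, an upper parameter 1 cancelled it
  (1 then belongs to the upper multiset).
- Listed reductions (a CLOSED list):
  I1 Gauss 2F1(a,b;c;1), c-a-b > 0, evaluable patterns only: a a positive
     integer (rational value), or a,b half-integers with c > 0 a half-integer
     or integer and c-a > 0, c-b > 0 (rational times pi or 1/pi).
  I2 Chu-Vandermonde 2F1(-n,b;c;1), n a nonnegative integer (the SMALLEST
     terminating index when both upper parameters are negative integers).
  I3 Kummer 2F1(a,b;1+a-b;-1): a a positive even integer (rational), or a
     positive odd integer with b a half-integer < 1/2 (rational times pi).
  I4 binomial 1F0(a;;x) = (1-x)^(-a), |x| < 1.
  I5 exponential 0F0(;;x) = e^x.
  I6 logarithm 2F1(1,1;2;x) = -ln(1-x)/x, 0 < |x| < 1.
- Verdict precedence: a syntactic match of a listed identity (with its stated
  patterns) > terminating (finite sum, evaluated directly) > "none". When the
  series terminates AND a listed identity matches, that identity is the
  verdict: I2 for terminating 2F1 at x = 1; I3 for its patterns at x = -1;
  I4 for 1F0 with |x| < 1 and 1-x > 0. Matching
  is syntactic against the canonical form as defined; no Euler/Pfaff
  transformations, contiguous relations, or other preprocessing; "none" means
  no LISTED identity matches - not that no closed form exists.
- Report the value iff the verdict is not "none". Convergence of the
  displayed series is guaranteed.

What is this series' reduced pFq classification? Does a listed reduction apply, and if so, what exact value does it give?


Prefactor 9/10, argument 3: 1F2 with upper {-5} over lower {1/5, 1}. Verdict: terminating. With -5 upstairs the series is a 6-term polynomial sum; evaluated term by term. Sum: 3368529/98560.

Key observation: t_0 = 9/10 here, and k + 3/2 divides numerator and denominator alike; C = 9/10, x = 3 after cancelling.
Adjacent-term ratio: r(k) = 3 * (k-5) / [(k+1/5) (k+1) (k+1)] - rational in k, leading ratio 3; with t_0 = 9/10, classification follows.


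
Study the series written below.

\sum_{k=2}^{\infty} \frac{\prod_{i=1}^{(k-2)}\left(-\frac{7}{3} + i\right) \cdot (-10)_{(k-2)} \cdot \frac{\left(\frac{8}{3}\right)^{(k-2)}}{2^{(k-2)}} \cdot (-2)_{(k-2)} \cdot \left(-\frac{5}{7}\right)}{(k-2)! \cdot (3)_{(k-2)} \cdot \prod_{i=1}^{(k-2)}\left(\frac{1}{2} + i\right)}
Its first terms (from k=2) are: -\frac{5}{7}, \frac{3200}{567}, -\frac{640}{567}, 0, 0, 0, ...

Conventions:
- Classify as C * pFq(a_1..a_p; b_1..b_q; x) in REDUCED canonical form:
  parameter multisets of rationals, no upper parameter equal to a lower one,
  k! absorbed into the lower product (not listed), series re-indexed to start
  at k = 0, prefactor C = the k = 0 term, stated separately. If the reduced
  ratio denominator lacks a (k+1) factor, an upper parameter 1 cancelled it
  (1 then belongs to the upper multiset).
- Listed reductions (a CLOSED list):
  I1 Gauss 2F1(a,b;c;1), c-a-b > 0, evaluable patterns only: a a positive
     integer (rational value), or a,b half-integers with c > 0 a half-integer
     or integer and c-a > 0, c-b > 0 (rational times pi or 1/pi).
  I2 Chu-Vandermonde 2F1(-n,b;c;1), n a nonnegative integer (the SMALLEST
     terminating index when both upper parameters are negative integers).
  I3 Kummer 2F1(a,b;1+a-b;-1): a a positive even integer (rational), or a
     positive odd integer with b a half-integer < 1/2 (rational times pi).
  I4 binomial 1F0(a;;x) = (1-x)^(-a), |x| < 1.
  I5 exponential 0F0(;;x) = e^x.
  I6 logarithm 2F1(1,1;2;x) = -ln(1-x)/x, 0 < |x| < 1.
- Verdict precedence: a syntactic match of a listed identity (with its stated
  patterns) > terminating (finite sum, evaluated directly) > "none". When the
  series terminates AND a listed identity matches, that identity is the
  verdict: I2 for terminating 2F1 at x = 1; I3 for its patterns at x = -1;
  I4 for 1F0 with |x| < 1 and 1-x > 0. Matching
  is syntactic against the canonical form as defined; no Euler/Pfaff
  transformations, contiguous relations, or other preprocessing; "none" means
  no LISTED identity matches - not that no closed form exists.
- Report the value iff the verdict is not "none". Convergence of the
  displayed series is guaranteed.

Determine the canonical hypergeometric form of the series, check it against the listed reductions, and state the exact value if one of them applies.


First insight: t_0 = -\frac{5}{7} here, and the running product (C = -5/7) telescopes to a rising factorial.
Consecutive-term ratio: r(k) = \frac{4}{3} * (k-10) (k-2) (k-\frac{4}{3}) / [(k+\frac{3}{2}) (k+3) (k+1)] ; factor over Q: parameters, x = \frac{4}{3}, and C = -\frac{5}{7}.

Canonical form: C = -\frac{5}{7} times 3F2 with upper {-10, -2, -\frac{4}{3}}, lower {\frac{3}{2}, 3}, x = \frac{4}{3}. Verdict: terminating. With -2 upstairs the series is a 3-term polynomial sum; evaluated term by term. Value: \frac{2155}{567}.


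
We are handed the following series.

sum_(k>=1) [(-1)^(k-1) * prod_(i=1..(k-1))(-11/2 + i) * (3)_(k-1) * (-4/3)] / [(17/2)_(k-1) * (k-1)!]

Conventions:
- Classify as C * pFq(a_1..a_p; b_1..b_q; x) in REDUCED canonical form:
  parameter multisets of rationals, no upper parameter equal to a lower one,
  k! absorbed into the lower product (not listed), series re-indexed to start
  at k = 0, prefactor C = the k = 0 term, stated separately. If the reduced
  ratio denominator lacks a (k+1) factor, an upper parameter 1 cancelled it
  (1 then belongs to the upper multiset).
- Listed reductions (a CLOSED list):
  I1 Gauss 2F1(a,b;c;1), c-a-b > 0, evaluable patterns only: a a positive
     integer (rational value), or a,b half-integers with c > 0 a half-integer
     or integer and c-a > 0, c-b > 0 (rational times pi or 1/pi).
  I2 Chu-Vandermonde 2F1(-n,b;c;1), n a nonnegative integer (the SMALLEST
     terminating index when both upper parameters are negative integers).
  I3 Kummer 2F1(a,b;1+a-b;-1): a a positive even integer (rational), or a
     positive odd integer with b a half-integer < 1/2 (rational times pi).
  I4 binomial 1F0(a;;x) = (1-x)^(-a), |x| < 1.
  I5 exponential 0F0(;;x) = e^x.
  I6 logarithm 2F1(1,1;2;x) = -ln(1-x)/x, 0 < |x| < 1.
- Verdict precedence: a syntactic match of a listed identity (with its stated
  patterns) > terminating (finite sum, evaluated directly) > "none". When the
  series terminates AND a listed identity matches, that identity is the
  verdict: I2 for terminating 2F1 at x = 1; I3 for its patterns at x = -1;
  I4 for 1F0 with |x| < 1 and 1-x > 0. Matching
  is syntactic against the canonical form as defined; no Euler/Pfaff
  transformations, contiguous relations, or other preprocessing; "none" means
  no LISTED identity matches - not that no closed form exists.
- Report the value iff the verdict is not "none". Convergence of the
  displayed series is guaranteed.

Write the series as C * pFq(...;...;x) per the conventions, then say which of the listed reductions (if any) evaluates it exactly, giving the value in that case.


At argument -1: a 2F1 with upper {-9/2, 3}, lower {17/2}, scaled by C = -4/3. Verdict: this is the Kummer evaluation I3 (x = -1; c = 17/2 equals 1+a-b for upper {-9/2, 3}: listed pattern). Hence: (-15015/8192) * pi.

Key observation: t_0 being -4/3, the running product (C = -4/3) telescopes to a rising factorial.
Ratio: r(k) = (-1) * (k-9/2) (k+3) / [(k+17/2) (k+1)] ; factor over Q: parameters, x = (-1), and C = -4/3.


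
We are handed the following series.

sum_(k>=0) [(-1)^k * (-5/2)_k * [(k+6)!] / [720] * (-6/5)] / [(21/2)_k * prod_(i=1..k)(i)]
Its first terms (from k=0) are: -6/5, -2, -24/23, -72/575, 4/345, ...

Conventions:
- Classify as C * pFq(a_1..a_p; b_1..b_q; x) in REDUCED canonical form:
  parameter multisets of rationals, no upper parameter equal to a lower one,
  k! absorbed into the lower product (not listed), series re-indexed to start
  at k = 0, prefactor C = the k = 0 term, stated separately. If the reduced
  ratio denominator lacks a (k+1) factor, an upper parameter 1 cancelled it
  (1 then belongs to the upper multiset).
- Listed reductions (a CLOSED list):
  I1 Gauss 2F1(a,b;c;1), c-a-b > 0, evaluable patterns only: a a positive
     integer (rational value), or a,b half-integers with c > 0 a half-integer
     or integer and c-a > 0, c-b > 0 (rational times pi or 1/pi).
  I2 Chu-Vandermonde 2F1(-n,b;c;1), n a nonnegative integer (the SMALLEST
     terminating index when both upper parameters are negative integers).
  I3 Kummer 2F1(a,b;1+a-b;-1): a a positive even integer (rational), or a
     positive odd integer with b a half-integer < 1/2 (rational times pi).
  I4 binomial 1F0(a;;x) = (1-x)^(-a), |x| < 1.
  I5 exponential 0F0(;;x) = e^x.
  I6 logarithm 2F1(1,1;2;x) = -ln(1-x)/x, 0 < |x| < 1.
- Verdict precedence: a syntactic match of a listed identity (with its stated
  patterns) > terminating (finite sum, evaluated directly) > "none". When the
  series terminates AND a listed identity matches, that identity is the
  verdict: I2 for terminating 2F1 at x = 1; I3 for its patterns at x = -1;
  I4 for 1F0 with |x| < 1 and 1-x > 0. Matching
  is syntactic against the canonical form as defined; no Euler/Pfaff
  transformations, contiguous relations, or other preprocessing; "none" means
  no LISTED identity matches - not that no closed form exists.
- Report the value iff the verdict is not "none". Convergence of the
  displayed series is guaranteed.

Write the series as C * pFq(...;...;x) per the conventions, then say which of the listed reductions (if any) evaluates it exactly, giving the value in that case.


Classification (C = -6/5): 2F1 with upper {-5/2, 7}, lower {21/2}, argument x = -1. Verdict: this is the Kummer evaluation I3 (x = -1; c = 21/2 equals 1+a-b for upper {-5/2, 7}: listed pattern). Its exact value is (-2909907/2097152) * pi.

First insight: from the first term -6/5: the factorial ratio (prefactor -6/5) (k+a-1)!/(a-1)! is a rising factorial (a)_k.
Term ratio: r(k) = (-1) * (k-5/2) (k+7) / [(k+21/2) (k+1)] - rational in k. x = (-1); t_0 = -6/5; negate the roots.


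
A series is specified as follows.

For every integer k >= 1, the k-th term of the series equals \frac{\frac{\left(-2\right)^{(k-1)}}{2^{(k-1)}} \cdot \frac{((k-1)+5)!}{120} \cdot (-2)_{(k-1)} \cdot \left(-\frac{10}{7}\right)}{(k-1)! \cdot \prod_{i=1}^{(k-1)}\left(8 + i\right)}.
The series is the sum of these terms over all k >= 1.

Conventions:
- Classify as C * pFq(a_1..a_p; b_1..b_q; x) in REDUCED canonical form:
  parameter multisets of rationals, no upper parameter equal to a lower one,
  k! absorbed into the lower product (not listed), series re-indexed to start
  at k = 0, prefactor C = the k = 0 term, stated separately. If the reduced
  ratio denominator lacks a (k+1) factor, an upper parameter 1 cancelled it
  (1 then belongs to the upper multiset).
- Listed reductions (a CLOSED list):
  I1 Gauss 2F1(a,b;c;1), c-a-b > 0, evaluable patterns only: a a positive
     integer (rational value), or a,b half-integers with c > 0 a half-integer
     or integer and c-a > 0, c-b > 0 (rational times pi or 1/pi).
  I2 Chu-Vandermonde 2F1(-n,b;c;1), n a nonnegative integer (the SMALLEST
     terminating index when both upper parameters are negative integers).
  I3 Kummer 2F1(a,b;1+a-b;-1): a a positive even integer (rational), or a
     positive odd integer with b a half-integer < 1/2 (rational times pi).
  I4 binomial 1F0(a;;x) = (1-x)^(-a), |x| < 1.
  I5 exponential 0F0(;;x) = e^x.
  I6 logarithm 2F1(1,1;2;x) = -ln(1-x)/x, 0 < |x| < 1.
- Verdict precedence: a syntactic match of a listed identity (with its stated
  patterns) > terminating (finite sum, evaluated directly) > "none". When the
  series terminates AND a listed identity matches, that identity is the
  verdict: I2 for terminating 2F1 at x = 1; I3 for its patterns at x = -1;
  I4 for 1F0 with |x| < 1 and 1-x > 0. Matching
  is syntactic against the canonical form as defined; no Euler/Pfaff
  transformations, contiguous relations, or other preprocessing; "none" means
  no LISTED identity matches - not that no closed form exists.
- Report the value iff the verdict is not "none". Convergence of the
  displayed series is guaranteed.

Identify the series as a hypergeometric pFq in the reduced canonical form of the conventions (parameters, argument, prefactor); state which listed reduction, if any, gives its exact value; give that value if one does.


x = -1 here; the reduced form reads 2F1, upper {-2, 6}, lower {9}, C = -\frac{10}{7}. Verdict: this is Kummer's theorem (I3) (x = -1; c = 9 equals 1+a-b for upper {-2, 6}: listed pattern). Its exact value is -4.

Key observation: t_0 = -\frac{10}{7} here, and the two k-th powers (C = -10/7, x = -1) combine into one argument.
Term ratio: r(k) = -1 * (k-2) (k+6) / [(k+9) (k+1)] - rational in k, leading ratio -1; with t_0 = -\frac{10}{7}, classification follows.


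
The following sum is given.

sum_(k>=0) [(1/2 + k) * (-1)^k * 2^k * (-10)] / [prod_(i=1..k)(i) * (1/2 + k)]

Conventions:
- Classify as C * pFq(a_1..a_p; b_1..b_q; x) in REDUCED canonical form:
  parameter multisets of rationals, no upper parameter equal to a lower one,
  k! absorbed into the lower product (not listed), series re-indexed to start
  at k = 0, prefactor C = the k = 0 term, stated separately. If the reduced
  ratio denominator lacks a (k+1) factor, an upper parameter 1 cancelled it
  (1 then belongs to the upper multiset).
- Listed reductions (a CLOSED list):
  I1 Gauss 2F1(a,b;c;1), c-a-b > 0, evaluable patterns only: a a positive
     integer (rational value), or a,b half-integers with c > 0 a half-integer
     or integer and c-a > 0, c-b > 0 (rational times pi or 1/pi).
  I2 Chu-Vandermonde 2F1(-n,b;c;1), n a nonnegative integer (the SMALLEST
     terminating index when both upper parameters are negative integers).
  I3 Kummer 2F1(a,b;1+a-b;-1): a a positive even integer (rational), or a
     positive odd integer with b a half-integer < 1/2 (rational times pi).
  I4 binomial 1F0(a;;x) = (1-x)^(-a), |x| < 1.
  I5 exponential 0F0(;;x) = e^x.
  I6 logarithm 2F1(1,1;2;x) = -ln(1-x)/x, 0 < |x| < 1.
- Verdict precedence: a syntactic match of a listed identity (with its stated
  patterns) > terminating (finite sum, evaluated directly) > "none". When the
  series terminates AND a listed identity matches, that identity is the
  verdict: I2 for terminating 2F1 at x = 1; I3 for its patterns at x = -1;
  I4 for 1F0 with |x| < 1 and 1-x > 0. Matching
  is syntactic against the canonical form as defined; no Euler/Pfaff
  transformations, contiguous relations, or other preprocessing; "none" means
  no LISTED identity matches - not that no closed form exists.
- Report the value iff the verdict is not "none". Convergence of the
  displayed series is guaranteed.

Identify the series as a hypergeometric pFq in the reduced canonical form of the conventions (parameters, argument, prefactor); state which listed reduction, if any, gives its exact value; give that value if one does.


Key step: from the first term -10: the product of the first k integers (prefactor -10) is k!.
Consecutive-term ratio: r(k) = (-2) * 1 / [(k+1)] - rational; roots negated = parameters, x = (-2), C = -10.

x = -2 here; the reduced form reads 0F0, upper {-}, lower {-}, C = -10. Verdict at x = -2: the exponential series (I5) matches (the 0F0 exponential series at x = -2). Its exact value is (-10) * e^(-2).


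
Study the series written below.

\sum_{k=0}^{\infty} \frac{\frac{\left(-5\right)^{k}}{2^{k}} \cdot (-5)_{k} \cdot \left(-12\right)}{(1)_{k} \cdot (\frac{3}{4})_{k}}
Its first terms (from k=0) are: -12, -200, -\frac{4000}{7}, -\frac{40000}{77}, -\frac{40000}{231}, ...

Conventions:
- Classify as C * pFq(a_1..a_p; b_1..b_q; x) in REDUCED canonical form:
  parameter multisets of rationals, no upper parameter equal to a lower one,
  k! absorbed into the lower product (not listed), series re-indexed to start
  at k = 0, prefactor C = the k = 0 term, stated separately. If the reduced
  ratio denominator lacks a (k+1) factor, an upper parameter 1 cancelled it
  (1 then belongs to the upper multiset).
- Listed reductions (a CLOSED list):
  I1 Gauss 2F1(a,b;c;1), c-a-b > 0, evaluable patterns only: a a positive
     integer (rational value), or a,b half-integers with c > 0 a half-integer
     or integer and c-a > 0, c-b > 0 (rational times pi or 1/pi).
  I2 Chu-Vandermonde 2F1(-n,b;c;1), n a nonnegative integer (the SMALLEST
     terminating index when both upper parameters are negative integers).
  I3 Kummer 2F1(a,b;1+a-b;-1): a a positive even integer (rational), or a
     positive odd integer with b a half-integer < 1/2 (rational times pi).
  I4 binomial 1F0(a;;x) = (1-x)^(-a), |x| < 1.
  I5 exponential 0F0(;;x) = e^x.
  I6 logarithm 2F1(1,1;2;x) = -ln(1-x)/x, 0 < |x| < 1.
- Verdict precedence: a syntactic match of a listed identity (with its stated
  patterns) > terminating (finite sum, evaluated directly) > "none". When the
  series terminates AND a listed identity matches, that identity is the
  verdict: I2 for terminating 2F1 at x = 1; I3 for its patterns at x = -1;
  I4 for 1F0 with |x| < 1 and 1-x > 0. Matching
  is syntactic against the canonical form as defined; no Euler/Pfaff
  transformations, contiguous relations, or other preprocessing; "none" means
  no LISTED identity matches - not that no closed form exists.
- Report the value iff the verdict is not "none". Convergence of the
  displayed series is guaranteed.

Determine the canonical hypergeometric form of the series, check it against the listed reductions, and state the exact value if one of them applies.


Classification (C = -12): 1F1 with upper {-5}, lower {\frac{3}{4}}, argument x = -\frac{5}{2}. Verdict: terminating. (-5)_k vanishes past k = 5, leaving a 6-term sum, computed directly. Sum: -\frac{312308}{209}.

Structural cue: with t_0 = -12, the two geometric factors (C = -12) combine into one argument.
Consecutive-term ratio: r(k) = -\frac{5}{2} * (k-5) / [(k+\frac{3}{4}) (k+1)] - poly over poly, x = -\frac{5}{2} from leading terms; C = -12 at k = 0.


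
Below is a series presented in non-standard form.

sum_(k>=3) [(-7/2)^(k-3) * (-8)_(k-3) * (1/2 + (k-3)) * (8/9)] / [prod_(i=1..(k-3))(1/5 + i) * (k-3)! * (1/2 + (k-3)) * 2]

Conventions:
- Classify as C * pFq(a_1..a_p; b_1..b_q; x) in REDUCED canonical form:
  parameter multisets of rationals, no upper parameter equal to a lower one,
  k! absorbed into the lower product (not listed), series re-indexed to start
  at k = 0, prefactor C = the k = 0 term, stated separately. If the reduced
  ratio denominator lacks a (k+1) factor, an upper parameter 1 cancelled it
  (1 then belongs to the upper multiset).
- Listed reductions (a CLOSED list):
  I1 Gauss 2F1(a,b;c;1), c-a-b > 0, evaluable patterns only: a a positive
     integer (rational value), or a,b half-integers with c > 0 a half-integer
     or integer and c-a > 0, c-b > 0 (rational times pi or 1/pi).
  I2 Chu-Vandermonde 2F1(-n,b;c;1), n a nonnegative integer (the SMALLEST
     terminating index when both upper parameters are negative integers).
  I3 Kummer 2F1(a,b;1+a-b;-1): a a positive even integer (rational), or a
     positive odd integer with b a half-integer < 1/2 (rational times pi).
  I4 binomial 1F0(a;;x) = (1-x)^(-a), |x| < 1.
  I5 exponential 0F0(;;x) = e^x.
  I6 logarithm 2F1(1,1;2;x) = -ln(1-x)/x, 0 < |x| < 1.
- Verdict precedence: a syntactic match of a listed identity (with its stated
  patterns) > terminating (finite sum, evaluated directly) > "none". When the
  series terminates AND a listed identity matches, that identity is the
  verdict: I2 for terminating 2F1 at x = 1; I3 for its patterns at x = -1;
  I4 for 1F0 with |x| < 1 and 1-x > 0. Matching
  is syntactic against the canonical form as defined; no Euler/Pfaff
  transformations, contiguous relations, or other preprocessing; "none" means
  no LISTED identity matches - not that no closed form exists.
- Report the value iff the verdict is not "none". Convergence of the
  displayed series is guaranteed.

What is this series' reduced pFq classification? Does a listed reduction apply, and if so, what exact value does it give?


Key step: t_0 = 4/9 here, and the lower running product (C = 4/9, x = -7/2) is a rising factorial.
Adjacent-term ratio: r(k) = (-7/2) * (k-8) / [(k+6/5) (k+1)] ; factor over Q: parameters, x = (-7/2), and C = 4/9.

Prefactor 4/9, argument -7/2: 1F1 with upper {-8} over lower {6/5}. Verdict: terminating at k = 8: the factor (-8)_k kills every later term; summing the 9 survivors is exact. Sum: 912246138610343/2170846199808.


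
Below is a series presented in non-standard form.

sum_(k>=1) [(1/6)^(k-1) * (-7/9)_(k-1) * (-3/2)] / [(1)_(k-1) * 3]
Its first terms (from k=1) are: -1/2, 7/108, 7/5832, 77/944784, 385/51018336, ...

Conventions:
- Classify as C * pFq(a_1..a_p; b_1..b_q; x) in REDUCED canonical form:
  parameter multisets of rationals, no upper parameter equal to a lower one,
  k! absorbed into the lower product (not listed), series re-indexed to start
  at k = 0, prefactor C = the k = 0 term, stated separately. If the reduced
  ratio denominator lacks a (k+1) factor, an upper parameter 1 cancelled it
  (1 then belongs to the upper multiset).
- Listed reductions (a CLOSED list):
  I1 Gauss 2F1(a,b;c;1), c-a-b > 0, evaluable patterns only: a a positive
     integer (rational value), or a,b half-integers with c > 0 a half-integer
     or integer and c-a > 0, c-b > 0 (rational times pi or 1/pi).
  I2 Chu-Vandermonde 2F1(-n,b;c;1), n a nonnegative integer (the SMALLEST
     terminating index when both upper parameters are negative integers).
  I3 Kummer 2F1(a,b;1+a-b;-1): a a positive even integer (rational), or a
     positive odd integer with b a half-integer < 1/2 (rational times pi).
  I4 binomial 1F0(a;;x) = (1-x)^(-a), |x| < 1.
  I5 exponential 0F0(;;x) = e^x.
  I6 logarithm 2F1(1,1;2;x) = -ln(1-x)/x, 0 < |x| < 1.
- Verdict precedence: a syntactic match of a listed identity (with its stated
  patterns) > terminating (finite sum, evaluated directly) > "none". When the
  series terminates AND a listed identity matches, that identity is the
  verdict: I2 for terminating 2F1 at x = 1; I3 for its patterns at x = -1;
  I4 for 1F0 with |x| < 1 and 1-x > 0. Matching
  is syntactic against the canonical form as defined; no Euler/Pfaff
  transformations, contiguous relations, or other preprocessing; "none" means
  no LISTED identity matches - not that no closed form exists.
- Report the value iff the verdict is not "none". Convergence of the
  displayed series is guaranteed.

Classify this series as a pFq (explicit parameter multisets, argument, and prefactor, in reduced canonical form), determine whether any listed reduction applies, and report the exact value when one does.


x = 1/6 here; the reduced form reads 1F0, upper {-7/9}, lower {-}, C = -1/2. Verdict: the I4 binomial reduction matches (the 1F0 binomial series: exponent 7/9, x = 1/6). Hence: (-1/2) * (5/6)^(7/9).

Structural cue: from the first term -1/2: the constant factors (prefactor -1/2) combine into one prefactor.
Ratio: r(k) = (1/6) * (k-7/9) / [(k+1)] - poly over poly, x = (1/6) from leading terms; C = -1/2 at k = 0.


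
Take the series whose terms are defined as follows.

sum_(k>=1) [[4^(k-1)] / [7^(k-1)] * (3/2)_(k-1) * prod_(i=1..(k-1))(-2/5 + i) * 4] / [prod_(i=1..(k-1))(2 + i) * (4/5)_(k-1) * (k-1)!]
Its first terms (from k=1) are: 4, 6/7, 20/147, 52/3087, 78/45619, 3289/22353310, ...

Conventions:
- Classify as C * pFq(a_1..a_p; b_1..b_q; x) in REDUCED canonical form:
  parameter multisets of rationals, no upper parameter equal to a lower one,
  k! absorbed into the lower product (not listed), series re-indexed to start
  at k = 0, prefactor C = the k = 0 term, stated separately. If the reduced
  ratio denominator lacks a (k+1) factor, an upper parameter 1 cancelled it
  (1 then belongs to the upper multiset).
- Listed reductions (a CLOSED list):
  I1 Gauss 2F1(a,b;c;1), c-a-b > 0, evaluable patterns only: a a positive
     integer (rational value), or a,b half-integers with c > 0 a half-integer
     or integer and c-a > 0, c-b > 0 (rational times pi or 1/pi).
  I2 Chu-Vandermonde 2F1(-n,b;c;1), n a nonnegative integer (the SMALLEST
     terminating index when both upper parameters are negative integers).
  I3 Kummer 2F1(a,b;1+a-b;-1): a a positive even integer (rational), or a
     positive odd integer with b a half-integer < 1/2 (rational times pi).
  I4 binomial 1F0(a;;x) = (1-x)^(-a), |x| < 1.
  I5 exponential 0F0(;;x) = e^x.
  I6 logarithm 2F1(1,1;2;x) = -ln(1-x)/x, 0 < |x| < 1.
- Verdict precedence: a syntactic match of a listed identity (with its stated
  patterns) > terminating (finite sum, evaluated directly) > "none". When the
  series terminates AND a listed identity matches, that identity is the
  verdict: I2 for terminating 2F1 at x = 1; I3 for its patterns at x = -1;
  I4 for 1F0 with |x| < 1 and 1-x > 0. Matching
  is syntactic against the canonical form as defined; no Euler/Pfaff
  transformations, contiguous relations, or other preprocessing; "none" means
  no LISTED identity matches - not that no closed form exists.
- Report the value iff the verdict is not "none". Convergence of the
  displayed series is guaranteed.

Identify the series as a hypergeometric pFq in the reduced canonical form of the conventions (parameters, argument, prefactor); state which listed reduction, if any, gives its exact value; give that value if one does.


Prefactor 4, argument 4/7: 2F2 with upper {3/5, 3/2} over lower {4/5, 3}. Verdict: no listed reduction: x = 4/7 and upper {3/5, 3/2} fail every I1-I6 pattern.

Key observation: t_0 = 4 here, and the running product (C = 4) telescopes to a rising factorial.
Consecutive-term ratio: r(k) = (4/7) * (k+3/5) (k+3/2) / [(k+4/5) (k+3) (k+1)] - rational; roots negated = parameters, x = (4/7), C = 4.


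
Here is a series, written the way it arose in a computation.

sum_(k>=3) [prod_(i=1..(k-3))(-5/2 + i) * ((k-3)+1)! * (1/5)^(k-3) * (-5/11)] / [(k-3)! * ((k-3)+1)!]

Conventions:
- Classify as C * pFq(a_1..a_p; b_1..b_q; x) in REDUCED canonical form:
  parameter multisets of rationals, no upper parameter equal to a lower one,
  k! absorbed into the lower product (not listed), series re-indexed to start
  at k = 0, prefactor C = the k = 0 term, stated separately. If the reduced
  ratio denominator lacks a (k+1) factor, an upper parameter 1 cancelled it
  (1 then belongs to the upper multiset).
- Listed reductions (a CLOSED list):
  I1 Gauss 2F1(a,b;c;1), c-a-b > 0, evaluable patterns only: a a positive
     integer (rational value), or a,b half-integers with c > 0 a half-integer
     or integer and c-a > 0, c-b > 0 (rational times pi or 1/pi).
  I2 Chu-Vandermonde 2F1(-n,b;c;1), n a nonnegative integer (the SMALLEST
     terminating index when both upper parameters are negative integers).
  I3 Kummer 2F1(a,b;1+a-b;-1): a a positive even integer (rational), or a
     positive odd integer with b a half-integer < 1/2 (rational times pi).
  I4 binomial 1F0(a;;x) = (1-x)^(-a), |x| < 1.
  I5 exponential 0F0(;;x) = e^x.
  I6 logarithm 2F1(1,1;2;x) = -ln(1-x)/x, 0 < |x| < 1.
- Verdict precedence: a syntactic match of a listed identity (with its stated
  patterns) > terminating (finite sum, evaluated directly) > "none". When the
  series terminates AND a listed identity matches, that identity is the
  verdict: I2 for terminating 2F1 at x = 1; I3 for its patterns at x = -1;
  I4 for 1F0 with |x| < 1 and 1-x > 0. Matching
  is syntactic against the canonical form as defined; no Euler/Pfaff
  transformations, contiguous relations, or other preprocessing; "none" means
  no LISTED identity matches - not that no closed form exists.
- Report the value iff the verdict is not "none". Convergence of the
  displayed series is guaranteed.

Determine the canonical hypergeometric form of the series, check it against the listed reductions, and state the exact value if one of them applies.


Prefactor -5/11, argument 1/5: 1F0 with upper {-3/2} over lower {-}. Verdict at x = 1/5: the I4 binomial reduction matches (the 1F0 binomial series: exponent 3/2, x = 1/5). Sum: (-5/11) * (4/5)^(3/2).

First insight: t_0 = -5/11 here, and the running product (C = -5/11, x = 1/5) telescopes to a rising factorial.
Step ratio: r(k) = (1/5) * (k-3/2) / [(k+1)] - rational in k, leading ratio (1/5); with t_0 = -5/11, classification follows.


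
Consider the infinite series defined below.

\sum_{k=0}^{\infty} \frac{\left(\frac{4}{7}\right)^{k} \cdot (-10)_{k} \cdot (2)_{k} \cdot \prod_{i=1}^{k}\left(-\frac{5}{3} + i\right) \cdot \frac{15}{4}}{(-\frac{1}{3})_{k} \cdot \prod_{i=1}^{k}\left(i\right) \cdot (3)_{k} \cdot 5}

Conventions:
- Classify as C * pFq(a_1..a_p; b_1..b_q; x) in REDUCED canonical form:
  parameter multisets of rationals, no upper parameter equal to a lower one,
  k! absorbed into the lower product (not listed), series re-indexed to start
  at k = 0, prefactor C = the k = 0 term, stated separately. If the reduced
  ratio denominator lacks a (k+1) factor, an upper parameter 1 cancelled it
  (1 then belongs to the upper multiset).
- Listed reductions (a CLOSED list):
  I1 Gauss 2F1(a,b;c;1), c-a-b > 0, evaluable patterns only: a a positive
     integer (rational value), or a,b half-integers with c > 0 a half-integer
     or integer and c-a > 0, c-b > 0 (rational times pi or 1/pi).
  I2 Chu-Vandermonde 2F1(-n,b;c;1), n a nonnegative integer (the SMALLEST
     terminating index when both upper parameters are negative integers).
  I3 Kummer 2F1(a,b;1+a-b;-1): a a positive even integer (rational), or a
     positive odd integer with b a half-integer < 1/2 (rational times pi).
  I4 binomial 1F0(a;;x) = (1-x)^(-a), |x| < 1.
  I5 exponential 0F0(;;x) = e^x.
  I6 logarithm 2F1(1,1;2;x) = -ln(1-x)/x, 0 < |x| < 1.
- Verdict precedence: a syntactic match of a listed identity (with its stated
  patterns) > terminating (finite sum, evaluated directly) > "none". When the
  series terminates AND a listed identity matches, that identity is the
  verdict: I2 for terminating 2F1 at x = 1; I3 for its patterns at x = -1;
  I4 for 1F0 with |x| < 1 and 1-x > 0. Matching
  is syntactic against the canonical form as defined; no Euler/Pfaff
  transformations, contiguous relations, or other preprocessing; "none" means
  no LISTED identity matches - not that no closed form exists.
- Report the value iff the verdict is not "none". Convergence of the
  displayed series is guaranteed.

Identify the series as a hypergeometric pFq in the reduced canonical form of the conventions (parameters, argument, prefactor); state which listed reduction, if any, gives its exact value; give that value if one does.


Classification (C = \frac{3}{4}): 3F2 with upper {-10, -\frac{2}{3}, 2}, lower {-\frac{1}{3}, 3}, argument x = \frac{4}{7}. Verdict: terminating - upper -10 stops the sum at k = 10; the 11 terms are added exactly. Sum: -\frac{57784103000661}{24298520918980}.

Structural cue: t_0 = \frac{3}{4} here, and the product of the first k integers (C = 3/4) is k!.
Term ratio: r(k) = \frac{4}{7} * (k-10) (k-\frac{2}{3}) (k+2) / [(k-\frac{1}{3}) (k+3) (k+1)] - rational in k. x = \frac{4}{7}; t_0 = \frac{3}{4}; negate the roots.


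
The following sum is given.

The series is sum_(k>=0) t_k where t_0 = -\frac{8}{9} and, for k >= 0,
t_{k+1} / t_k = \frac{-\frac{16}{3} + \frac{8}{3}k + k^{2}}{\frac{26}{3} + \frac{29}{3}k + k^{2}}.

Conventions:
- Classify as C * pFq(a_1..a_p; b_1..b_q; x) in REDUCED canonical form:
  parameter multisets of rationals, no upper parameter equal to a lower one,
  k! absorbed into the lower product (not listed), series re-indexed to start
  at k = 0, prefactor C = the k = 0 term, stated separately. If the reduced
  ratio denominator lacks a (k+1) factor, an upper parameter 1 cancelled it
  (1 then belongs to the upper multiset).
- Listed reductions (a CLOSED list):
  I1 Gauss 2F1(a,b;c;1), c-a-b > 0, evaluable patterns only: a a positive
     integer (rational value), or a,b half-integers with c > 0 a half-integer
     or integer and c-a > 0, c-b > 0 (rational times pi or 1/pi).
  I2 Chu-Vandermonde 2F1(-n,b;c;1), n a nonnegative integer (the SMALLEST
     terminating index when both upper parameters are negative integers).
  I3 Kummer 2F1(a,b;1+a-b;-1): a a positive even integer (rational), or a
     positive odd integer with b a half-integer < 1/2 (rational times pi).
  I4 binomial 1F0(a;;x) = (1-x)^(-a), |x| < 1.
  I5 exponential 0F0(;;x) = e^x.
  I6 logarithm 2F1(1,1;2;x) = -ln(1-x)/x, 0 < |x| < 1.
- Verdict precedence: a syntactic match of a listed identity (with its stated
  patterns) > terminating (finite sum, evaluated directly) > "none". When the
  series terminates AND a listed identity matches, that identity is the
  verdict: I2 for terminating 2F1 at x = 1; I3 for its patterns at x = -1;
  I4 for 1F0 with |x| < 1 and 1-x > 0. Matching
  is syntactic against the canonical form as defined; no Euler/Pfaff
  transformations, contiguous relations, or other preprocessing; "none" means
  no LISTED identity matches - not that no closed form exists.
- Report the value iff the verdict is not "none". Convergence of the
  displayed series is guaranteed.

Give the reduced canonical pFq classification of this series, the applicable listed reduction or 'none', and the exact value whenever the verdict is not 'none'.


At argument 1: a 2F1 with upper {-\frac{4}{3}, 4}, lower {\frac{26}{3}}, scaled by C = -\frac{8}{9}. Verdict: Gauss (I1, integer-parameter pattern) matches (x = 1: the Gamma ratio telescopes since c-a-b = 6 > 0 and a = 4 in Z>0). Hence: -\frac{7820}{19683}.

The tell: from the first term -\frac{8}{9}: roots of the ratio polynomials (prefactor -8/9) are the negated parameters.
Step ratio: r(k) = 1 * (k-\frac{4}{3}) (k+4) / [(k+\frac{26}{3}) (k+1)] - rational; roots negated = parameters, x = 1, C = -\frac{8}{9}.


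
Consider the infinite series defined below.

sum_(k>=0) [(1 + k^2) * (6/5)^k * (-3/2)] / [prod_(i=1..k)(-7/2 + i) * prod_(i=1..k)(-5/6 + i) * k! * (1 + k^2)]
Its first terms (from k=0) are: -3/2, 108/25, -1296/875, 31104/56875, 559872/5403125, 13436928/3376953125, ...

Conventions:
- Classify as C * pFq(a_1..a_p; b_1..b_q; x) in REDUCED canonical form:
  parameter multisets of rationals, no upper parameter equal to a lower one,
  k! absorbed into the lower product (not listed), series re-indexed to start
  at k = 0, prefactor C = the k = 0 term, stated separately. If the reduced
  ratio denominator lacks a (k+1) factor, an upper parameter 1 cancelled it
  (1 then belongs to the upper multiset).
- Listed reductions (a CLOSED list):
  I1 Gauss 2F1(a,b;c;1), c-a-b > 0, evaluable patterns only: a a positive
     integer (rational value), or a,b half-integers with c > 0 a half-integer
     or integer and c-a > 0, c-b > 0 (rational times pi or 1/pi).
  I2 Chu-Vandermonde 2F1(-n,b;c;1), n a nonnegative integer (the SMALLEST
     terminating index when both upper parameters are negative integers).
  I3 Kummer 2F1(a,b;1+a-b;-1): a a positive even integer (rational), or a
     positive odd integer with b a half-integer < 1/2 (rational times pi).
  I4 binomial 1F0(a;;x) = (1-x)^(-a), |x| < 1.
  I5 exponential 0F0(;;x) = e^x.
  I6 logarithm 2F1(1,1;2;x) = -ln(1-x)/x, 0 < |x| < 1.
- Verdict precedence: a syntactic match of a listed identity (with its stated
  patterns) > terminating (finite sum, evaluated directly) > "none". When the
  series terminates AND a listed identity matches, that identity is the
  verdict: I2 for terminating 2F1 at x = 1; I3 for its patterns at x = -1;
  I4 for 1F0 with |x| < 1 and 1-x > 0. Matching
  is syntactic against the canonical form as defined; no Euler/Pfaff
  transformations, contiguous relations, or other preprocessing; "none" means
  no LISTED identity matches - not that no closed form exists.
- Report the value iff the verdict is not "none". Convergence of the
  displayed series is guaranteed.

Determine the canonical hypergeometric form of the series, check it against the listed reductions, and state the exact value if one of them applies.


x = 6/5 here; the reduced form reads 0F2, upper {-}, lower {-5/2, 1/6}, C = -3/2. Verdict: none. No listed pattern accepts 0F2(-; -5/2, 1/6; 6/5).

Key observation: t_0 = -3/2 here, and k^2 + 1 divides numerator and denominator alike; C = -3/2 after cancelling.
Ratio: r(k) = (6/5) * 1 / [(k-5/2) (k+1/6) (k+1)] - rational; roots negated = parameters, x = (6/5), C = -3/2.
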